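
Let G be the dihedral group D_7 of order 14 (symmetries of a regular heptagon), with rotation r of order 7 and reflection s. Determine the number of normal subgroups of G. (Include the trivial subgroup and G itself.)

3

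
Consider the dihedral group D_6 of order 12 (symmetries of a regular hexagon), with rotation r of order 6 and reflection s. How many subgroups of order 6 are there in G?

3

|G| = 12 and 6 | 12, so subgroups of order 6 are possible by Lagrange.
The subgroups of order 6 are: {e, r, r^2, r^3, r^4, r^5}; {e, r^2, r^4, s, r^2s, r^4s}; {e, r^2, r^4, rs, r^3s, r^5s}.
So G has 3 subgroups of order 6.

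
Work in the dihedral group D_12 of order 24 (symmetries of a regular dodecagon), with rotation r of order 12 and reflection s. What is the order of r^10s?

2

Computing powers of r^10s: the smallest k with (r^10s)^k = e is k = 2.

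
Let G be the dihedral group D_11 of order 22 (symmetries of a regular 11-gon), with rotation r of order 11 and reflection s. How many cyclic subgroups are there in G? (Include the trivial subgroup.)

Each element a generates a cyclic subgroup ⟨a⟩; distinct elements may generate the same one (a cyclic group of order d has φ(d) generators).
Cyclic subgroups by order — order 1: 1; order 2: 11; order 11: 1.
Total: 13.

13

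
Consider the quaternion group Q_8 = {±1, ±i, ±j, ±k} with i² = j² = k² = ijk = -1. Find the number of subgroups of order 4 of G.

|G| = 8 and 4 | 8, so subgroups of order 4 are possible by Lagrange.
The subgroups of order 4 are: {1, -1, i, -i}; {1, -1, j, -j}; {1, -1, k, -k}.
So G has 3 subgroups of order 4.

3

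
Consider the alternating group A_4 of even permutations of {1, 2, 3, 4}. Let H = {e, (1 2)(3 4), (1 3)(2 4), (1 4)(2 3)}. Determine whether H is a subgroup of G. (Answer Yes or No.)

Yes

|H| = 4 divides |G| = 12, consistent with Lagrange.
H contains the identity, every element's inverse is in H, and H is closed under ∘: it is a subgroup.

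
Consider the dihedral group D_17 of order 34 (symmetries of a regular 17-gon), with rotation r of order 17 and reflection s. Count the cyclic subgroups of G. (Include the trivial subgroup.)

A cyclic subgroup of order d is generated by each of its φ(d) elements of order d, so the cyclic subgroups of order d number (#elements of order d)/φ(d).
Cyclic subgroups by order — order 1: 1; order 2: 17; order 17: 1.
Total: 19.

19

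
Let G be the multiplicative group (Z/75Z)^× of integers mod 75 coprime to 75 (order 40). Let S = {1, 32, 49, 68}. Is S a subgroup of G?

|S| = 4 divides |G| = 40, consistent with Lagrange.
S contains the identity, every element's inverse is in S, and S is closed under ·: it is a subgroup.
In fact S = ⟨32⟩.

Yes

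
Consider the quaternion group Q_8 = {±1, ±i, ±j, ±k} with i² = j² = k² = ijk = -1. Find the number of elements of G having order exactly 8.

No element of G has order 8 (even though 8 | 8).

0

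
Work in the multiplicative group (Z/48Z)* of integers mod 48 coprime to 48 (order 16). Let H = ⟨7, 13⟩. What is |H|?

|⟨7⟩| = 2 and |⟨13⟩| = 4, so |H| is a multiple of lcm(2, 4) = 4 and divides |G| = 16.
Closing under the operation: H = {1, 7, 13, 19, 25, 31, 37, 43}, so |H| = 8.

8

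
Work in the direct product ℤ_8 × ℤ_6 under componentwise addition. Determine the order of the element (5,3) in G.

The order of (5,3) in Z_8 × Z_6 is lcm(ord(5) in Z_8, ord(3) in Z_6).
ord(5) = 8 and ord(3) = 2, so |⟨(5,3)⟩| = lcm(8, 2) = 8.

8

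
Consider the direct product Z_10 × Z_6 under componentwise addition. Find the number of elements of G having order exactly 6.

An element (a,b) has order lcm(ord(a), ord(b)); count pairs with lcm equal to 6.
Enumerating gives 6 such elements.

6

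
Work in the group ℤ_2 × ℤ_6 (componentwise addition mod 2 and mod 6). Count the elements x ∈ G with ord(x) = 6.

6

An element (a,b) has order lcm(ord(a), ord(b)); count pairs with lcm equal to 6.
Enumerating gives 6 such elements.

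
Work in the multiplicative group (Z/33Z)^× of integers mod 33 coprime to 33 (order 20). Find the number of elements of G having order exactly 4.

No element of G has order 4 (even though 4 | 20).

0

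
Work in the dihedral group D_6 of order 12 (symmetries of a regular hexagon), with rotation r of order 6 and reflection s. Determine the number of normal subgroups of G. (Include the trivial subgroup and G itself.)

7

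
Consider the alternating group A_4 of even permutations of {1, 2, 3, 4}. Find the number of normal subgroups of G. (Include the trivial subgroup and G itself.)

G has 10 subgroups. Checking conjugation-invariance by order — order 1: 1/1 normal; order 2: 0/3 normal; order 3: 0/4 normal; order 4: 1/1 normal; order 12: 1/1 normal.
Total normal subgroups: 3.

3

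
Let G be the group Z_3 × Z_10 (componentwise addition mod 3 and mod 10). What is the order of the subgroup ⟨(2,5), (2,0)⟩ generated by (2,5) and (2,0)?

|⟨(2,5)⟩| = 6 and |⟨(2,0)⟩| = 3, so |H| is a multiple of lcm(6, 3) = 6 and divides |G| = 30.
Closing under the operation: H = {(0,0), (0,5), (1,0), (1,5), (2,0), (2,5)}, so |H| = 6.

6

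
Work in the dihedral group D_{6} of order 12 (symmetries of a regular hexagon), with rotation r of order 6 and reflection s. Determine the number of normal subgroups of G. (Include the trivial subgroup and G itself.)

7

G has 16 subgroups. Checking conjugation-invariance by order — order 1: 1/1 normal; order 2: 1/7 normal; order 3: 1/1 normal; order 4: 0/3 normal; order 6: 3/3 normal; order 12: 1/1 normal.
Total normal subgroups: 7.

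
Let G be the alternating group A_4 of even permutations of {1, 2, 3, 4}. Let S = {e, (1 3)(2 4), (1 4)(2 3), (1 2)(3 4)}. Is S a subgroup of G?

|S| = 4 divides |G| = 12, consistent with Lagrange.
S contains the identity, every element's inverse is in S, and S is closed under ∘: it is a subgroup.

Yes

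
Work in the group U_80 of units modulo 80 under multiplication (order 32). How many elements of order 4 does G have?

24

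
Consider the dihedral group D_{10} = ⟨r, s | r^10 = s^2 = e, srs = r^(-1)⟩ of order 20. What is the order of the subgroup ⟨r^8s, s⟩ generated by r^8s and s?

|⟨r^8s⟩| = 2 and |⟨s⟩| = 2, so |H| is a multiple of lcm(2, 2) = 2 and divides |G| = 20.
Closing under the operation: H = {e, r^2, r^4, r^6, r^8, s, r^2s, r^4s, r^6s, r^8s}, so |H| = 10.

10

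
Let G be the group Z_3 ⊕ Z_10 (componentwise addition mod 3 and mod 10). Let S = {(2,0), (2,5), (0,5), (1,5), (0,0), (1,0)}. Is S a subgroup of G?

Yes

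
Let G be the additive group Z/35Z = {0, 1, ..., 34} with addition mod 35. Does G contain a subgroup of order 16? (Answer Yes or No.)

16 does not divide |G| = 35, so by Lagrange no subgroup of order 16 exists.

No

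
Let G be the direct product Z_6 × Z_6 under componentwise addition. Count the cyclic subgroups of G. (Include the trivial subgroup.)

Group the elements of G by the cyclic subgroup they generate; each cyclic subgroup of order d accounts for φ(d) elements.
Cyclic subgroups by order — order 1: 1; order 2: 3; order 3: 4; order 6: 12.
Total: 20.

20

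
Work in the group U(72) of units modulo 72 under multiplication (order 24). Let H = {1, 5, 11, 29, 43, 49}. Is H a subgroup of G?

No

49 ∈ H but its inverse 25 ∉ H, so H is not a subgroup.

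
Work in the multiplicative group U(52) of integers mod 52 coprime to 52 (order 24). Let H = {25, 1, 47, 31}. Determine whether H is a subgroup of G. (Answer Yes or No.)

Yes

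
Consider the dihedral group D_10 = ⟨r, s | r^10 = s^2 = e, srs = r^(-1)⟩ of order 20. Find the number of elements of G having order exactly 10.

4

The elements of order 10 are: r, r^3, r^7, r^9.
That's 4.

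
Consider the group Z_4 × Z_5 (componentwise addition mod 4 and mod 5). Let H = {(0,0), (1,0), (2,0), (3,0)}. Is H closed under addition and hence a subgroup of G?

|H| = 4 divides |G| = 20, consistent with Lagrange.
H contains the identity, every element's inverse is in H, and H is closed under +: it is a subgroup.
In fact H = ⟨(1,0)⟩.

Yes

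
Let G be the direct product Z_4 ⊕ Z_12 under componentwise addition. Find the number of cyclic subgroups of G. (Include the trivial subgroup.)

Group the elements of G by the cyclic subgroup they generate; each cyclic subgroup of order d accounts for φ(d) elements.
Cyclic subgroups by order — order 1: 1; order 2: 3; order 3: 1; order 4: 6; order 6: 3; order 12: 6.
Total: 20.

20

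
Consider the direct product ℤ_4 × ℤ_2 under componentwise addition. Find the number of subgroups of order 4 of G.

3

|G| = 8 and 4 | 8, so subgroups of order 4 are possible by Lagrange.
The subgroups of order 4 are: {(0,0), (0,1), (2,0), (2,1)}; {(0,0), (1,0), (2,0), (3,0)}; {(0,0), (1,1), (2,0), (3,1)}.
So G has 3 subgroups of order 4.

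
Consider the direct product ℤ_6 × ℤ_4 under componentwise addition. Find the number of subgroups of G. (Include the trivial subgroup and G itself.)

16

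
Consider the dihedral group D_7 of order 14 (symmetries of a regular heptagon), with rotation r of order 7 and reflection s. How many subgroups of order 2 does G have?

|G| = 14 and 2 | 14, so subgroups of order 2 are possible by Lagrange.
The subgroups of order 2 are: {e, r^2s}; {e, r^3s}; {e, r^4s}; {e, r^5s}; … (7 in all).
So G has 7 subgroups of order 2.

7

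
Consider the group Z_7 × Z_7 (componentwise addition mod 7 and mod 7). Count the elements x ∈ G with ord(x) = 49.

0

An element (a,b) has order lcm(ord(a), ord(b)); count pairs with lcm equal to 49.
Enumerating gives 0 such elements.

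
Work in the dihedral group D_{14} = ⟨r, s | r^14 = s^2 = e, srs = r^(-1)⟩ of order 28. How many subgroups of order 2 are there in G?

|G| = 28 and 2 | 28, so subgroups of order 2 are possible by Lagrange.
The subgroups of order 2 are: {e, r^10s}; {e, r^11s}; {e, r^12s}; {e, r^13s}; … (15 in all).
So G has 15 subgroups of order 2.

15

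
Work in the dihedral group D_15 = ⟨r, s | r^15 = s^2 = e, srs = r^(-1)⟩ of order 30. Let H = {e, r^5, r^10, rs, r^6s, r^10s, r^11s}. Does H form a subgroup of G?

No

|H| = 7 does not divide |G| = 30, so by Lagrange H is not a subgroup.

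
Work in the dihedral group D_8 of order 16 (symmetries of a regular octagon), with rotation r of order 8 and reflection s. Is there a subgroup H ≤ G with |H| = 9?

No

9 does not divide |G| = 16, so by Lagrange no subgroup of order 9 exists.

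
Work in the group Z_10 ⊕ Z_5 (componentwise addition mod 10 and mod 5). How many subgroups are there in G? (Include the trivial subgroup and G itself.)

16

|G| = 50, so by Lagrange every subgroup order divides 50. Divisors: 1, 2, 5, 10, 25, 50.
Subgroups by order — order 1: 1; order 2: 1; order 5: 6; order 10: 6; order 25: 1; order 50: 1.
Total: 1 + 1 + 6 + 6 + 1 + 1 = 16.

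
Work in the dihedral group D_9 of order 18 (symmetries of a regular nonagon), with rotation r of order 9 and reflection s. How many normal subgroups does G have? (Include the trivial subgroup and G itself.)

4

G has 16 subgroups. Checking conjugation-invariance by order — order 1: 1/1 normal; order 2: 0/9 normal; order 3: 1/1 normal; order 6: 0/3 normal; order 9: 1/1 normal; order 18: 1/1 normal.
Total normal subgroups: 4.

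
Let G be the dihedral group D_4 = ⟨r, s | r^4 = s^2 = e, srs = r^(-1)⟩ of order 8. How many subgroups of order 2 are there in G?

5

|G| = 8 and 2 | 8, so subgroups of order 2 are possible by Lagrange.
The subgroups of order 2 are: {e, r^2}; {e, r^2s}; {e, r^3s}; {e, rs}; … (5 in all).
So G has 5 subgroups of order 2.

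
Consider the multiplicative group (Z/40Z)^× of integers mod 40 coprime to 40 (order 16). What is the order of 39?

2

Compute successive powers of 39 mod 40: 39, 1; 39^2 ≡ 1 (mod 40).
So |⟨39⟩| = 2.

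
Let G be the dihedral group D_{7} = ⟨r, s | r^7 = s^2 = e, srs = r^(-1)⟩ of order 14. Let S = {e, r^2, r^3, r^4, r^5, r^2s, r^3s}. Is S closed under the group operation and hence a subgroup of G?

No

Closure fails: r^4 · r^4 = r ∉ S. So S is not a subgroup.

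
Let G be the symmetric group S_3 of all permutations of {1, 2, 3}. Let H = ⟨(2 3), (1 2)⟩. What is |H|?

6

|⟨(2 3)⟩| = 2 and |⟨(1 2)⟩| = 2, so |H| is a multiple of lcm(2, 2) = 2 and divides |G| = 6.
Closing {(2 3), (1 2)} under the group operation gives all of G, so |H| = 6.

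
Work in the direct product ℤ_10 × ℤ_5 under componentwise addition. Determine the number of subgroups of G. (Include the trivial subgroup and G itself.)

16

|G| = 50, so by Lagrange every subgroup order divides 50. Divisors: 1, 2, 5, 10, 25, 50.
Subgroups by order — order 1: 1; order 2: 1; order 5: 6; order 10: 6; order 25: 1; order 50: 1.
Total: 1 + 1 + 6 + 6 + 1 + 1 = 16.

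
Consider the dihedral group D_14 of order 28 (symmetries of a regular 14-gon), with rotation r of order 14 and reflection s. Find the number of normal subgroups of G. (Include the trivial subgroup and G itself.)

G has 28 subgroups. Checking conjugation-invariance by order — order 1: 1/1 normal; order 2: 1/15 normal; order 4: 0/7 normal; order 7: 1/1 normal; order 14: 3/3 normal; order 28: 1/1 normal.
Total normal subgroups: 7.

7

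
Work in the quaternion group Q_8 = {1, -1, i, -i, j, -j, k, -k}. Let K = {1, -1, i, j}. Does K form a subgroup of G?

No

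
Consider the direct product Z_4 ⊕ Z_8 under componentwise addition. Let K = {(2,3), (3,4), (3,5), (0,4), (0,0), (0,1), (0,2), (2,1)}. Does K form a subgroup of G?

(0,1) ∈ K but its inverse (0,7) ∉ K, so K is not a subgroup.

No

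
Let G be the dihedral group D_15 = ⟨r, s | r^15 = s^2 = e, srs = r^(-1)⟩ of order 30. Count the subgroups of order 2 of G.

|G| = 30 and 2 | 30, so subgroups of order 2 are possible by Lagrange.
The subgroups of order 2 are: {e, r^10s}; {e, r^11s}; {e, r^12s}; {e, r^13s}; … (15 in all).
So G has 15 subgroups of order 2.

15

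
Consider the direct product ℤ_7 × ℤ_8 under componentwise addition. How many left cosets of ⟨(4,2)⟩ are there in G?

|⟨(4,2)⟩| = 28 and |G| = 56.
By Lagrange, [G : H] = |G|/|H| = 56/28 = 2.

2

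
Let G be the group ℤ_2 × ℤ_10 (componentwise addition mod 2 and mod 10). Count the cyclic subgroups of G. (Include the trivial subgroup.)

Each element a generates a cyclic subgroup ⟨a⟩; distinct elements may generate the same one (a cyclic group of order d has φ(d) generators).
Cyclic subgroups by order — order 1: 1; order 2: 3; order 5: 1; order 10: 3.
Total: 8.

8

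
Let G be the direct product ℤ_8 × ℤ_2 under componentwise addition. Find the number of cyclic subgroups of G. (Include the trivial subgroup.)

8

Each element a generates a cyclic subgroup ⟨a⟩; distinct elements may generate the same one (a cyclic group of order d has φ(d) generators).
Cyclic subgroups by order — order 1: 1; order 2: 3; order 4: 2; order 8: 2.
Total: 8.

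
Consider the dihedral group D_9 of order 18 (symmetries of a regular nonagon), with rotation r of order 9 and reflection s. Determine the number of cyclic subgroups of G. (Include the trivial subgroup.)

12

Each element a generates a cyclic subgroup ⟨a⟩; distinct elements may generate the same one (a cyclic group of order d has φ(d) generators).
Cyclic subgroups by order — order 1: 1; order 2: 9; order 3: 1; order 9: 1.
Total: 12.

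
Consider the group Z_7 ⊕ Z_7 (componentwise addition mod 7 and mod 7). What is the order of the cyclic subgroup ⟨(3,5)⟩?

7

The order of (3,5) in Z_7 × Z_7 is lcm(ord(3) in Z_7, ord(5) in Z_7).
ord(3) = 7 and ord(5) = 7, so |⟨(3,5)⟩| = lcm(7, 7) = 7.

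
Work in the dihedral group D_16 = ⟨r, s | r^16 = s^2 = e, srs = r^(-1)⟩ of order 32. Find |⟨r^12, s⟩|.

|⟨r^12⟩| = 4 and |⟨s⟩| = 2, so |H| is a multiple of lcm(4, 2) = 4 and divides |G| = 32.
Closing under the operation: H = {e, r^4, r^8, r^12, s, r^4s, r^8s, r^12s}, so |H| = 8.

8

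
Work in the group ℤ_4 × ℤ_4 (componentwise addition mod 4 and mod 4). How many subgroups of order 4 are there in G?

|G| = 16 and 4 | 16, so subgroups of order 4 are possible by Lagrange.
The subgroups of order 4 are: {(0,0), (0,1), (0,2), (0,3)}; {(0,0), (0,2), (2,0), (2,2)}; {(0,0), (0,2), (2,1), (2,3)}; {(0,0), (1,0), (2,0), (3,0)}; … (7 in all).
So G has 7 subgroups of order 4.

7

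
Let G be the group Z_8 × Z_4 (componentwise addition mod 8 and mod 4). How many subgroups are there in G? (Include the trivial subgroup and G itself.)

22

|G| = 32, so by Lagrange every subgroup order divides 32. Divisors: 1, 2, 4, 8, 16, 32.
Subgroups by order — order 1: 1; order 2: 3; order 4: 7; order 8: 7; order 16: 3; order 32: 1.
Total: 1 + 3 + 7 + 7 + 3 + 1 = 22.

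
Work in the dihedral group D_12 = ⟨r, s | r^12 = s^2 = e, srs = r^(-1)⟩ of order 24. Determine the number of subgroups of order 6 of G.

5

|G| = 24 and 6 | 24, so subgroups of order 6 are possible by Lagrange.
The subgroups of order 6 are: {e, r^2, r^4, r^6, r^8, r^10}; {e, r^4, r^8, r^2s, r^6s, r^10s}; {e, r^4, r^8, r^3s, r^7s, r^11s}; {e, r^4, r^8, s, r^4s, r^8s}; … (5 in all).
So G has 5 subgroups of order 6.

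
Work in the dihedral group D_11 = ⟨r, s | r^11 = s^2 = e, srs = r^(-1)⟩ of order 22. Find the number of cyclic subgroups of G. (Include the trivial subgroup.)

13

A cyclic subgroup of order d is generated by each of its φ(d) elements of order d, so the cyclic subgroups of order d number (#elements of order d)/φ(d).
Cyclic subgroups by order — order 1: 1; order 2: 11; order 11: 1.
Total: 13.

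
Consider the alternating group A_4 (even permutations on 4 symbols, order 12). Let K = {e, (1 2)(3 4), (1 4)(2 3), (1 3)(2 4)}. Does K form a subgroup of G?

Yes

|K| = 4 divides |G| = 12, consistent with Lagrange.
K contains the identity, every element's inverse is in K, and K is closed under ∘: it is a subgroup.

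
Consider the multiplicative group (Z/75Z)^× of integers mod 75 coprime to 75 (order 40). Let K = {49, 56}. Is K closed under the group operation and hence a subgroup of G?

No

The identity 1 ∉ K, so K is not a subgroup.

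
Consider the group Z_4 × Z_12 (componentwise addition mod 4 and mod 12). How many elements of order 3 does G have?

2

An element (a,b) has order lcm(ord(a), ord(b)); count pairs with lcm equal to 3.
Enumerating gives 2 such elements.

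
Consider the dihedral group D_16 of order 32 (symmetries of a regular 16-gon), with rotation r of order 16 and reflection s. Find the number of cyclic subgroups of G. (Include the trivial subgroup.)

21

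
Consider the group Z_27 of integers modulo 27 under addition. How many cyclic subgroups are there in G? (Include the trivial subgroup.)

4

Group the elements of G by the cyclic subgroup they generate; each cyclic subgroup of order d accounts for φ(d) elements.
Cyclic subgroups by order — order 1: 1; order 3: 1; order 9: 1; order 27: 1.
Total: 4.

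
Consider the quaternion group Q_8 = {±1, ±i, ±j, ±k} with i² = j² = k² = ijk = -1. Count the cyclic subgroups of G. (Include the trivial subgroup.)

5

A cyclic subgroup of order d is generated by each of its φ(d) elements of order d, so the cyclic subgroups of order d number (#elements of order d)/φ(d).
Cyclic subgroups by order — order 1: 1; order 2: 1; order 4: 3.
Total: 5.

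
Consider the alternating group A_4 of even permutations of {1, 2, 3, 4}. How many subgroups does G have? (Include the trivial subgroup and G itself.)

|G| = 12, so by Lagrange every subgroup order divides 12. Divisors: 1, 2, 3, 4, 6, 12.
Subgroups by order — order 1: 1; order 2: 3; order 3: 4; order 4: 1; order 6: 0; order 12: 1.
Total: 1 + 3 + 4 + 1 + 0 + 1 = 10.

10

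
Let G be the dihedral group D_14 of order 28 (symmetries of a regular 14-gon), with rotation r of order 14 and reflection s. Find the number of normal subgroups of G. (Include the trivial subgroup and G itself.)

7

G has 28 subgroups. Checking conjugation-invariance by order — order 1: 1/1 normal; order 2: 1/15 normal; order 4: 0/7 normal; order 7: 1/1 normal; order 14: 3/3 normal; order 28: 1/1 normal.
Total normal subgroups: 7.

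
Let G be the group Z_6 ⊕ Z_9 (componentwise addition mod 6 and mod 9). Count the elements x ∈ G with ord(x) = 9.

18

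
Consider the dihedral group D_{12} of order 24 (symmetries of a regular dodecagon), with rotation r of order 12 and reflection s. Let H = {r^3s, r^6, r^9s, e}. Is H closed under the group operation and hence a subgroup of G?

Yes

|H| = 4 divides |G| = 24, consistent with Lagrange.
H contains the identity, every element's inverse is in H, and H is closed under ·: it is a subgroup.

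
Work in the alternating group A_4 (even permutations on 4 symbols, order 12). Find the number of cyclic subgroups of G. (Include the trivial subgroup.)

A cyclic subgroup of order d is generated by each of its φ(d) elements of order d, so the cyclic subgroups of order d number (#elements of order d)/φ(d).
Cyclic subgroups by order — order 1: 1; order 2: 3; order 3: 4.
Total: 8.

8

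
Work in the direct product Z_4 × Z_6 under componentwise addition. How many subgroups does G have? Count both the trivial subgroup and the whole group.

16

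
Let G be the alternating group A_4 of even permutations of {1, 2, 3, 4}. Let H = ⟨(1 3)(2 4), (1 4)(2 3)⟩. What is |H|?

4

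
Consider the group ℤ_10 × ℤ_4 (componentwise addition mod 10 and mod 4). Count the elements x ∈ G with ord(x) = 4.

An element (a,b) has order lcm(ord(a), ord(b)); count pairs with lcm equal to 4.
Enumerating gives 4 such elements.

4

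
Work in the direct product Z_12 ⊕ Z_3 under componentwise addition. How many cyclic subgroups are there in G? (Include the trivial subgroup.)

15

Group the elements of G by the cyclic subgroup they generate; each cyclic subgroup of order d accounts for φ(d) elements.
Cyclic subgroups by order — order 1: 1; order 2: 1; order 3: 4; order 4: 1; order 6: 4; order 12: 4.
Total: 15.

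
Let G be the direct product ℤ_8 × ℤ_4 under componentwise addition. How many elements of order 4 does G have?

An element (a,b) has order lcm(ord(a), ord(b)); count pairs with lcm equal to 4.
Enumerating gives 12 such elements.

12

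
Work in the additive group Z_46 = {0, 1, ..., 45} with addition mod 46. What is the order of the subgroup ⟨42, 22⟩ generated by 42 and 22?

23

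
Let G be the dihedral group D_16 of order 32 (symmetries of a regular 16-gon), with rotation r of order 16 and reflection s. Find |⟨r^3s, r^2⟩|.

|⟨r^3s⟩| = 2 and |⟨r^2⟩| = 8, so |H| is a multiple of lcm(2, 8) = 8 and divides |G| = 32.
Closing under the operation: H = {e, r^2, r^4, r^6, r^8, r^10, r^12, r^14, rs, r^3s, r^5s, r^7s, r^9s, r^11s, r^13s, r^15s}, so |H| = 16.

16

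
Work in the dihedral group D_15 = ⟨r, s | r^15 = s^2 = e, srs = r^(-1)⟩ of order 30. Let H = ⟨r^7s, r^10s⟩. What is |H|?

10

|⟨r^7s⟩| = 2 and |⟨r^10s⟩| = 2, so |H| is a multiple of lcm(2, 2) = 2 and divides |G| = 30.
Closing under the operation: H = {e, r^3, r^6, r^9, r^12, rs, r^4s, r^7s, r^10s, r^13s}, so |H| = 10.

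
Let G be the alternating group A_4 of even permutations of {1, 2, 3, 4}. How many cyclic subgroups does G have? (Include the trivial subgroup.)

Each element a generates a cyclic subgroup ⟨a⟩; distinct elements may generate the same one (a cyclic group of order d has φ(d) generators).
Cyclic subgroups by order — order 1: 1; order 2: 3; order 3: 4.
Total: 8.

8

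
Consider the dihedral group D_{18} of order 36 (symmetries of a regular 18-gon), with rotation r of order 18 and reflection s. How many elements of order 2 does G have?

Enumerating element orders in G gives 19 elements of order 2.

19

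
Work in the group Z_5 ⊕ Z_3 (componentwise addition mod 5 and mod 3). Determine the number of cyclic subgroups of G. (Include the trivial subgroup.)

4

Each element a generates a cyclic subgroup ⟨a⟩; distinct elements may generate the same one (a cyclic group of order d has φ(d) generators).
Cyclic subgroups by order — order 1: 1; order 3: 1; order 5: 1; order 15: 1.
Total: 4.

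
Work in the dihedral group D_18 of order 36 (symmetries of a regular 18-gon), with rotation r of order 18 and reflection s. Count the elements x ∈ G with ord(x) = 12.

0

No element of G has order 12 (even though 12 | 36).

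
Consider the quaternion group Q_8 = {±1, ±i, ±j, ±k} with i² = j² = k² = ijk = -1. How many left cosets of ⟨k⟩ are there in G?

2

|⟨k⟩| = 4 and |G| = 8.
By Lagrange, [G : H] = |G|/|H| = 8/4 = 2.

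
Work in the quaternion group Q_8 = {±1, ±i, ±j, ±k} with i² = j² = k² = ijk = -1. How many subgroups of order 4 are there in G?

|G| = 8 and 4 | 8, so subgroups of order 4 are possible by Lagrange.
The subgroups of order 4 are: {1, -1, i, -i}; {1, -1, j, -j}; {1, -1, k, -k}.
So G has 3 subgroups of order 4.

3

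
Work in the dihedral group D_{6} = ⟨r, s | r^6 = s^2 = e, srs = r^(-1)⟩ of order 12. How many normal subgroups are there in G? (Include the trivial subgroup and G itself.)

G has 16 subgroups. Checking conjugation-invariance by order — order 1: 1/1 normal; order 2: 1/7 normal; order 3: 1/1 normal; order 4: 0/3 normal; order 6: 3/3 normal; order 12: 1/1 normal.
Total normal subgroups: 7.

7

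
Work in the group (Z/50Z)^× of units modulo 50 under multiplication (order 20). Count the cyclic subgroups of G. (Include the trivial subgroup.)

6

A cyclic subgroup of order d is generated by each of its φ(d) elements of order d, so the cyclic subgroups of order d number (#elements of order d)/φ(d).
Cyclic subgroups by order — order 1: 1; order 2: 1; order 4: 1; order 5: 1; order 10: 1; order 20: 1.
Total: 6.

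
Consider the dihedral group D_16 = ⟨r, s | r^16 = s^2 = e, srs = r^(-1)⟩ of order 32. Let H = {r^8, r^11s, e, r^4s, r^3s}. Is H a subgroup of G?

No

|H| = 5 does not divide |G| = 32, so by Lagrange H is not a subgroup.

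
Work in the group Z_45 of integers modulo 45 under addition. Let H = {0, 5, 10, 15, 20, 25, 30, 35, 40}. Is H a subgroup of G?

|H| = 9 divides |G| = 45, consistent with Lagrange.
H contains the identity, every element's inverse is in H, and H is closed under +: it is a subgroup.
In fact H = ⟨35⟩.

Yes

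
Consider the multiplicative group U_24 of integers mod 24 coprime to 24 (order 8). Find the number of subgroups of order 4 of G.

|G| = 8 and 4 | 8, so subgroups of order 4 are possible by Lagrange.
The subgroups of order 4 are: {1, 11, 13, 23}; {1, 11, 17, 19}; {1, 5, 7, 11}; {1, 5, 13, 17}; … (7 in all).
So G has 7 subgroups of order 4.

7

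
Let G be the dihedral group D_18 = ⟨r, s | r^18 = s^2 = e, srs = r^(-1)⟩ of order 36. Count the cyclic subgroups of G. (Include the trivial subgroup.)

24

A cyclic subgroup of order d is generated by each of its φ(d) elements of order d, so the cyclic subgroups of order d number (#elements of order d)/φ(d).
Cyclic subgroups by order — order 1: 1; order 2: 19; order 3: 1; order 6: 1; order 9: 1; order 18: 1.
Total: 24.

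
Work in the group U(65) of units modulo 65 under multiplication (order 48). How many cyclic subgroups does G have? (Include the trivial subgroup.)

Group the elements of G by the cyclic subgroup they generate; each cyclic subgroup of order d accounts for φ(d) elements.
Cyclic subgroups by order — order 1: 1; order 2: 3; order 3: 1; order 4: 6; order 6: 3; order 12: 6.
Total: 20.

20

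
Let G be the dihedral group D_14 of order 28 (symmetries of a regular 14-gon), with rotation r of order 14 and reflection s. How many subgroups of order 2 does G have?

15

|G| = 28 and 2 | 28, so subgroups of order 2 are possible by Lagrange.
The subgroups of order 2 are: {e, r^10s}; {e, r^11s}; {e, r^12s}; {e, r^13s}; … (15 in all).
So G has 15 subgroups of order 2.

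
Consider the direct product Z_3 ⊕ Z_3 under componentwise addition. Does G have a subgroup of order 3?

Yes

3 | 9. A subgroup of order 3 is {(0,0), (0,1), (0,2)}.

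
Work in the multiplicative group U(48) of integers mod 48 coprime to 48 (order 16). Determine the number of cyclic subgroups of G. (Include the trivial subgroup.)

Group the elements of G by the cyclic subgroup they generate; each cyclic subgroup of order d accounts for φ(d) elements.
Cyclic subgroups by order — order 1: 1; order 2: 7; order 4: 4.
Total: 12.

12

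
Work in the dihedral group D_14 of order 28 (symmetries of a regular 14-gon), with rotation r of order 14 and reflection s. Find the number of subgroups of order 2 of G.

15

|G| = 28 and 2 | 28, so subgroups of order 2 are possible by Lagrange.
The subgroups of order 2 are: {e, r^10s}; {e, r^11s}; {e, r^12s}; {e, r^13s}; … (15 in all).
So G has 15 subgroups of order 2.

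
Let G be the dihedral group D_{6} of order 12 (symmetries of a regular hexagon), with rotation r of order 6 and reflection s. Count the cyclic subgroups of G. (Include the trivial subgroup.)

10

A cyclic subgroup of order d is generated by each of its φ(d) elements of order d, so the cyclic subgroups of order d number (#elements of order d)/φ(d).
Cyclic subgroups by order — order 1: 1; order 2: 7; order 3: 1; order 6: 1.
Total: 10.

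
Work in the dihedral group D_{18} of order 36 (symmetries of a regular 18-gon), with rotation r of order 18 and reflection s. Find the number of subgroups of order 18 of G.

|G| = 36 and 18 | 36, so subgroups of order 18 are possible by Lagrange.
The subgroups of order 18 are: {e, r, r^2, r^3, r^4, r^5, r^6, r^7, r^8, r^9, r^10, r^11, r^12, r^13, r^14, r^15, r^16, r^17}; {e, r^2, r^4, r^6, r^8, r^10, r^12, r^14, r^16, s, r^2s, r^4s, r^6s, r^8s, r^10s, r^12s, r^14s, r^16s}; {e, r^2, r^4, r^6, r^8, r^10, r^12, r^14, r^16, rs, r^3s, r^5s, r^7s, r^9s, r^11s, r^13s, r^15s, r^17s}.
So G has 3 subgroups of order 18.

3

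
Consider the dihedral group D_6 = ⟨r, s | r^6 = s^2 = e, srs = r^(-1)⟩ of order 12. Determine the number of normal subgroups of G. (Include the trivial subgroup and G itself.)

G has 16 subgroups. Checking conjugation-invariance by order — order 1: 1/1 normal; order 2: 1/7 normal; order 3: 1/1 normal; order 4: 0/3 normal; order 6: 3/3 normal; order 12: 1/1 normal.
Total normal subgroups: 7.

7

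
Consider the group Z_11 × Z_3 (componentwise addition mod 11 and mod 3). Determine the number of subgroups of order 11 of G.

1

|G| = 33 and 11 | 33, so subgroups of order 11 are possible by Lagrange.
The subgroups of order 11 are: {(0,0), (1,0), (2,0), (3,0), (4,0), (5,0), (6,0), (7,0), (8,0), (9,0), (10,0)}.
So G has 1 subgroup of order 11.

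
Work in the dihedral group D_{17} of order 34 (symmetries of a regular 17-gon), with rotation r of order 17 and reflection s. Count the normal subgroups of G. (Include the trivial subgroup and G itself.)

3

G has 20 subgroups. Checking conjugation-invariance by order — order 1: 1/1 normal; order 2: 0/17 normal; order 17: 1/1 normal; order 34: 1/1 normal.
Total normal subgroups: 3.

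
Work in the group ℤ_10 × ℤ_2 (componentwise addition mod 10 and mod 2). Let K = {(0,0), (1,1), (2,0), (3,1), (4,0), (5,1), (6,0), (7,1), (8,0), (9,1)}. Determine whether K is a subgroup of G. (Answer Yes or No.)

|K| = 10 divides |G| = 20, consistent with Lagrange.
K contains the identity, every element's inverse is in K, and K is closed under +: it is a subgroup.
In fact K = ⟨(7,1)⟩.

Yes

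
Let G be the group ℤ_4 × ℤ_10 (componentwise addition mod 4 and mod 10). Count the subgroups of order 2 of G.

3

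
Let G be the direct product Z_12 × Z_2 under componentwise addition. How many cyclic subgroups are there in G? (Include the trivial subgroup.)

12

Each element a generates a cyclic subgroup ⟨a⟩; distinct elements may generate the same one (a cyclic group of order d has φ(d) generators).
Cyclic subgroups by order — order 1: 1; order 2: 3; order 3: 1; order 4: 2; order 6: 3; order 12: 2.
Total: 12.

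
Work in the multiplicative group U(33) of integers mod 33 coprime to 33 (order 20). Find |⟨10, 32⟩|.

4

|⟨10⟩| = 2 and |⟨32⟩| = 2, so |H| is a multiple of lcm(2, 2) = 2 and divides |G| = 20.
Closing under the operation: H = {1, 10, 23, 32}, so |H| = 4.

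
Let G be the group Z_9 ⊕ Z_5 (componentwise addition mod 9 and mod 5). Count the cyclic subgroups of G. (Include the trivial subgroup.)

6

Each element a generates a cyclic subgroup ⟨a⟩; distinct elements may generate the same one (a cyclic group of order d has φ(d) generators).
Cyclic subgroups by order — order 1: 1; order 3: 1; order 5: 1; order 9: 1; order 15: 1; order 45: 1.
Total: 6.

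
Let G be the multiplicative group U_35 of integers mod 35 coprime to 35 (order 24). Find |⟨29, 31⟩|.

12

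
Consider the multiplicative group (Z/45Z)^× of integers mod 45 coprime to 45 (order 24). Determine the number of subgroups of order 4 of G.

3

|G| = 24 and 4 | 24, so subgroups of order 4 are possible by Lagrange.
The subgroups of order 4 are: {1, 8, 17, 19}; {1, 19, 26, 44}; {1, 19, 28, 37}.
So G has 3 subgroups of order 4.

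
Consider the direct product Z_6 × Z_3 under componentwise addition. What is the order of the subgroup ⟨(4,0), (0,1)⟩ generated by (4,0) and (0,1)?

9

|⟨(4,0)⟩| = 3 and |⟨(0,1)⟩| = 3, so |H| is a multiple of lcm(3, 3) = 3 and divides |G| = 18.
Closing under the operation: H = {(0,0), (0,1), (0,2), (2,0), (2,1), (2,2), (4,0), (4,1), (4,2)}, so |H| = 9.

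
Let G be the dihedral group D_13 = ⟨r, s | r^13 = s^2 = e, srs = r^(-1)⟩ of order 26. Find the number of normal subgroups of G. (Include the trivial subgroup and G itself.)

3

G has 16 subgroups. Checking conjugation-invariance by order — order 1: 1/1 normal; order 2: 0/13 normal; order 13: 1/1 normal; order 26: 1/1 normal.
Total normal subgroups: 3.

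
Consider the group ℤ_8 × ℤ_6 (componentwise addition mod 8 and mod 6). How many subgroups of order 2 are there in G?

3

|G| = 48 and 2 | 48, so subgroups of order 2 are possible by Lagrange.
The subgroups of order 2 are: {(0,0), (0,3)}; {(0,0), (4,0)}; {(0,0), (4,3)}.
So G has 3 subgroups of order 2.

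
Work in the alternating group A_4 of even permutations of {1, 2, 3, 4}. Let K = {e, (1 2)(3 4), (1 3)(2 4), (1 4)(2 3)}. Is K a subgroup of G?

|K| = 4 divides |G| = 12, consistent with Lagrange.
K contains the identity, every element's inverse is in K, and K is closed under ∘: it is a subgroup.

Yes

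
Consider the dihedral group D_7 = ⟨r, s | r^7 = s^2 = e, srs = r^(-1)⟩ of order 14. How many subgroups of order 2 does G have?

7

|G| = 14 and 2 | 14, so subgroups of order 2 are possible by Lagrange.
The subgroups of order 2 are: {e, r^2s}; {e, r^3s}; {e, r^4s}; {e, r^5s}; … (7 in all).
So G has 7 subgroups of order 2.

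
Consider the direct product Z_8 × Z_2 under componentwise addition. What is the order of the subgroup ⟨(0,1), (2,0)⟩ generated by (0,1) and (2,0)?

8

|⟨(0,1)⟩| = 2 and |⟨(2,0)⟩| = 4, so |H| is a multiple of lcm(2, 4) = 4 and divides |G| = 16.
Closing under the operation: H = {(0,0), (0,1), (2,0), (2,1), (4,0), (4,1), (6,0), (6,1)}, so |H| = 8.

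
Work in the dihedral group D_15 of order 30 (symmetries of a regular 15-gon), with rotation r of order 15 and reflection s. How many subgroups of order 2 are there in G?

15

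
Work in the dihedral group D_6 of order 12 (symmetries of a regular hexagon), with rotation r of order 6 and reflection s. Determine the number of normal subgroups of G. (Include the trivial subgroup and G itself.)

7

G has 16 subgroups. Checking conjugation-invariance by order — order 1: 1/1 normal; order 2: 1/7 normal; order 3: 1/1 normal; order 4: 0/3 normal; order 6: 3/3 normal; order 12: 1/1 normal.
Total normal subgroups: 7.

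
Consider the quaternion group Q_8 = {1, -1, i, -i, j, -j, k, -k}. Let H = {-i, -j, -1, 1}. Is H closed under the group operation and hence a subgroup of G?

No

-i ∈ H but its inverse i ∉ H, so H is not a subgroup.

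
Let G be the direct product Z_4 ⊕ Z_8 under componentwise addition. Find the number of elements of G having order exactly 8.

An element (a,b) has order lcm(ord(a), ord(b)); count pairs with lcm equal to 8.
Enumerating gives 16 such elements.

16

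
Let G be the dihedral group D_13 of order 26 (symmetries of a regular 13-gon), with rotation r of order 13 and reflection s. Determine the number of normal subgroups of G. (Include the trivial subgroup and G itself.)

G has 16 subgroups. Checking conjugation-invariance by order — order 1: 1/1 normal; order 2: 0/13 normal; order 13: 1/1 normal; order 26: 1/1 normal.
Total normal subgroups: 3.

3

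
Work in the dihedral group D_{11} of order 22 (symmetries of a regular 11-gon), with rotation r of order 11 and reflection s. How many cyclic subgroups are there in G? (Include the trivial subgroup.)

Each element a generates a cyclic subgroup ⟨a⟩; distinct elements may generate the same one (a cyclic group of order d has φ(d) generators).
Cyclic subgroups by order — order 1: 1; order 2: 11; order 11: 1.
Total: 13.

13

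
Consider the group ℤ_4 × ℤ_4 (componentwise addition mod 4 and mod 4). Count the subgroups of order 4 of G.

7

|G| = 16 and 4 | 16, so subgroups of order 4 are possible by Lagrange.
The subgroups of order 4 are: {(0,0), (0,1), (0,2), (0,3)}; {(0,0), (0,2), (2,0), (2,2)}; {(0,0), (0,2), (2,1), (2,3)}; {(0,0), (1,0), (2,0), (3,0)}; … (7 in all).
So G has 7 subgroups of order 4.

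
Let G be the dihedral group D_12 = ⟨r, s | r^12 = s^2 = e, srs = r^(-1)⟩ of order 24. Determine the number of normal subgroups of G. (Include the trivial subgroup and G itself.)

G has 34 subgroups. Checking conjugation-invariance by order — order 1: 1/1 normal; order 2: 1/13 normal; order 3: 1/1 normal; order 4: 1/7 normal; order 6: 1/5 normal; order 8: 0/3 normal; order 12: 3/3 normal; order 24: 1/1 normal.
Total normal subgroups: 9.

9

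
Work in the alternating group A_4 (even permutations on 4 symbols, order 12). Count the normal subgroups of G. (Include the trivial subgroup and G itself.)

G has 10 subgroups. Checking conjugation-invariance by order — order 1: 1/1 normal; order 2: 0/3 normal; order 3: 0/4 normal; order 4: 1/1 normal; order 12: 1/1 normal.
Total normal subgroups: 3.

3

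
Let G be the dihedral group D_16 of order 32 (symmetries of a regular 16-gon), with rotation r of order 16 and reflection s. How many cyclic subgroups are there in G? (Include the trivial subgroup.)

21

A cyclic subgroup of order d is generated by each of its φ(d) elements of order d, so the cyclic subgroups of order d number (#elements of order d)/φ(d).
Cyclic subgroups by order — order 1: 1; order 2: 17; order 4: 1; order 8: 1; order 16: 1.
Total: 21.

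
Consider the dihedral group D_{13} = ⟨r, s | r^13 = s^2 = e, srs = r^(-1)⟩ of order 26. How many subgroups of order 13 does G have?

1

|G| = 26 and 13 | 26, so subgroups of order 13 are possible by Lagrange.
The subgroups of order 13 are: {e, r, r^2, r^3, r^4, r^5, r^6, r^7, r^8, r^9, r^10, r^11, r^12}.
So G has 1 subgroup of order 13.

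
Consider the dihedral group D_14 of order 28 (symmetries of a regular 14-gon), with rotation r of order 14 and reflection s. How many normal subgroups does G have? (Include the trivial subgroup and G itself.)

G has 28 subgroups. Checking conjugation-invariance by order — order 1: 1/1 normal; order 2: 1/15 normal; order 4: 0/7 normal; order 7: 1/1 normal; order 14: 3/3 normal; order 28: 1/1 normal.
Total normal subgroups: 7.

7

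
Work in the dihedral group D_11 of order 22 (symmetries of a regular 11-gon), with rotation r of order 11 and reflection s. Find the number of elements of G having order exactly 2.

11

Enumerating element orders in G gives 11 elements of order 2.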